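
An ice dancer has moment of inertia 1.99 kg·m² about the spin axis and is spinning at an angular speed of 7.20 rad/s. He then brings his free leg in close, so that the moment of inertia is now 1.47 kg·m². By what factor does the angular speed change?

ω₂/ω₁ ≈ 1.35

Angular momentum about the spin axis is conserved since the torque about it is zero.
ω₂/ω₁ = I₁/I₂ = 1.990 / 1.470 = 1.354.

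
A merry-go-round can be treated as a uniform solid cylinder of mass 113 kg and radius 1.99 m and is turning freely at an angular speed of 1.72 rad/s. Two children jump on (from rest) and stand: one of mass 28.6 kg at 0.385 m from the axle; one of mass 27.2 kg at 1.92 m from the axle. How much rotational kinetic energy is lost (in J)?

No external torque acts about the axle; L_before = L_after.
I_p = ½(113)(1.99)² = 223.7 kg·m².
Added inertia Σmr² = (28.6)(0.385)² + (27.2)(1.92)² = 104.5 kg·m²; I_f = 223.7 + 104.5 = 328.3 kg·m².
ω_f = I_p ω_i / I_f = (223.7)(1.72) / 328.3 = 1.172 rad/s.
KE_i = ½(223.7)(1.720 rad/s)² = 331.0 J; KE_f = ½(328.3)(1.172)² = 225.6 J.

energy lost ≈ 105 J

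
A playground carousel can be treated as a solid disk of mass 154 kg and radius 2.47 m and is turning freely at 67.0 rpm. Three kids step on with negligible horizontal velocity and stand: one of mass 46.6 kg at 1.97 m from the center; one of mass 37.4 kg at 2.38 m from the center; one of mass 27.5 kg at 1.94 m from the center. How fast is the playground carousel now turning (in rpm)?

No external torque acts about the center; L_before = L_after.
I_p = ½(154)(2.47)² = 469.8 kg·m².
Added inertia Σmr² = (46.6)(1.97)² + (37.4)(2.38)² + (27.5)(1.94)² = 496.2 kg·m²; I_f = 469.8 + 496.2 = 966.0 kg·m².
ω_f = I_p ω_i / I_f = (469.8)(67.0) / 966.0 = 32.58 rpm.

ω_f ≈ 32.6 rpm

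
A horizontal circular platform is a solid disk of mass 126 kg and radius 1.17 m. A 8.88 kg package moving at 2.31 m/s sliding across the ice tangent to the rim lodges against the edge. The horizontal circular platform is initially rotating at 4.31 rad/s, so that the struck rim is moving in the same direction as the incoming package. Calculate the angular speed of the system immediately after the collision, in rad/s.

|ω_f| ≈ 4.02 rad/s

About the central axle the impulsive forces during the collision are internal, so angular momentum about that axis is conserved.
I_p = ½(126)(1.17)² = 86.24 kg·m². Taking the sense of the package's angular momentum as positive, L_{package} = m v R = (8.88)(2.31)(1.17) = 24.00 kg·m²/s.
L_i = +I_p ω_p + m v R = +(86.24)(4.31) + 24.00 = 395.7 kg·m²/s.
After sticking, I_f = I_p + m R² = 86.24 + (8.88)(1.17)² = 98.40 kg·m².
ω_f = L_i / I_f = 395.7 / 98.40 = 4.021 rad/s.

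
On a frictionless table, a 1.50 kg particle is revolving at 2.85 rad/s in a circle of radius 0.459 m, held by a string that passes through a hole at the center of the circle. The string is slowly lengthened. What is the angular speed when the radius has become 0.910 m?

ω₂ ≈ 0.725 rad/s

The constraining force is radial, so m r² ω about the center is conserved.
ω₂ = ω₁ (r₁/r₂)² = (2.85)(0.459/0.910)² = 0.7251 rad/s.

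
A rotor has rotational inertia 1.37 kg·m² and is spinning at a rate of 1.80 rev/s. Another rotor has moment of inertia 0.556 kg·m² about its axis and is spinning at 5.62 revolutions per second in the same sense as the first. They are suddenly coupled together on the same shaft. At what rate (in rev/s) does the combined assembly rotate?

No external torque acts about the common axis, so total angular momentum is conserved.
Taking A's sense as positive: L = (1.370)(1.80) + (0.5560)(5.62) = 5.591 kg·m²·rev/s.
Combined I = 1.370 + 0.5560 = 1.926 kg·m².
ω_f = L / I = 5.591 / 1.926 = 2.903 rev/s.

|ω_f| ≈ 2.90 rev/s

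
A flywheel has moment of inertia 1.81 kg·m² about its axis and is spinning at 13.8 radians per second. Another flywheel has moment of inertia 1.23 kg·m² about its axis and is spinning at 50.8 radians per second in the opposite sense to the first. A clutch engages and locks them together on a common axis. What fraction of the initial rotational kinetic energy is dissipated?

fraction ≈ 0.869

The coupling torques are internal; angular momentum about the shared axis is conserved.
Taking A's sense as positive: L = (1.810)(13.8) − (1.230)(50.8) = -37.51 kg·m²·rad/s.
Combined I = 1.810 + 1.230 = 3.040 kg·m².
ω_f = L / I = -37.51 / 3.040 = -12.34 rad/s.
KE_i = ½ΣIω² = 1759 J; KE_f = ½(3.040)(12.34)² = 231.4 J.
Fraction dissipated = (KE_i − KE_f)/KE_i = 0.8685.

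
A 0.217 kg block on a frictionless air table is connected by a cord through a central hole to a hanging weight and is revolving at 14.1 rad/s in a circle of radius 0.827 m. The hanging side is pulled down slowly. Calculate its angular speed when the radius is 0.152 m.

ω₂ ≈ 417 rad/s

The constraining force is radial, so m r² ω about the center is conserved.
ω₂ = ω₁ (r₁/r₂)² = (14.1)(0.827/0.152)² = 417.4 rad/s.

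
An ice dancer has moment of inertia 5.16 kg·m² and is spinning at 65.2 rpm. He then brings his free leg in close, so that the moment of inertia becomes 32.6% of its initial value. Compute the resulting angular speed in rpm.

ω₂ ≈ 200 rpm

No external torque acts about the spin axis, so angular momentum is conserved.
I₂ = 0.326 × 5.16 = 1.682 kg·m².
ω₂ = I₁ω₁ / I₂ = (5.160)(65.2 rpm) / (1.682) = 200.0 rpm.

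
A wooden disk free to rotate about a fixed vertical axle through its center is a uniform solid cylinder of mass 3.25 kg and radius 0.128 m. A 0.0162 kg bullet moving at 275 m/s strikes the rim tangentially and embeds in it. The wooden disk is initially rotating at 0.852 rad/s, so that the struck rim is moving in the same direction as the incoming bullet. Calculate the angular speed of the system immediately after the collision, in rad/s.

The axle reaction passes through the axle and exerts no torque about it; angular momentum about the axle is conserved through the impact.
I_p = ½(3.25)(0.128)² = 0.02662 kg·m². Taking the sense of the bullet's angular momentum as positive, L_{bullet} = m v R = (0.0162)(275)(0.128) = 0.5702 kg·m²/s.
L_i = +I_p ω_p + m v R = +(0.02662)(0.852) + 0.5702 = 0.5929 kg·m²/s.
After sticking, I_f = I_p + m R² = 0.02662 + (0.0162)(0.128)² = 0.02689 kg·m².
ω_f = L_i / I_f = 0.5929 / 0.02689 = 22.05 rad/s.

|ω_f| ≈ 22.1 rad/s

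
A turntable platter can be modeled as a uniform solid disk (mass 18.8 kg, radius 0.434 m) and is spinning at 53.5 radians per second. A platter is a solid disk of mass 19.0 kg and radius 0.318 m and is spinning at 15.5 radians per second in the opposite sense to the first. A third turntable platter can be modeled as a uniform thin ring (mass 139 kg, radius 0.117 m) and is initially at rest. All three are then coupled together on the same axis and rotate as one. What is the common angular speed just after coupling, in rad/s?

|ω_f| ≈ 17.2 rad/s

The coupling torques are internal; angular momentum about the shared axis is conserved.
Moments of inertia: I_A = ½(18.8)(0.434)² = 1.771 kg·m²; I_B = ½(19.0)(0.318)² = 0.9607 kg·m²; I_C = (139)(0.117)² = 1.903 kg·m².
Taking A's sense as positive: L = (1.771)(53.5) − (0.9607)(15.5) = 79.83 kg·m²·rad/s.
Combined I = 1.771 + 0.9607 + 1.903 = 4.634 kg·m².
ω_f = L / I = 79.83 / 4.634 = 17.23 rad/s.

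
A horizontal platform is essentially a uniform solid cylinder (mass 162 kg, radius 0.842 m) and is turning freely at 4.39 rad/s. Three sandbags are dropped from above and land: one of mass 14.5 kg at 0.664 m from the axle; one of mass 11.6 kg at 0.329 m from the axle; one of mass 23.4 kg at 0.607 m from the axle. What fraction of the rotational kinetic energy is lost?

The added mass arrives with no angular momentum about the axle, and any external torque about the axle is negligible, so the system's angular momentum is conserved.
I_p = ½(162)(0.842)² = 57.43 kg·m².
Added inertia Σmr² = (14.5)(0.664)² + (11.6)(0.329)² + (23.4)(0.607)² = 16.27 kg·m²; I_f = 57.43 + 16.27 = 73.70 kg·m².
ω_f = I_p ω_i / I_f = (57.43)(4.39) / 73.70 = 3.421 rad/s.
KE_i = ½(57.43)(4.390 rad/s)² = 553.4 J; KE_f = ½(73.70)(3.421)² = 431.2 J.
Fraction lost = 0.2208.

fraction ≈ 0.221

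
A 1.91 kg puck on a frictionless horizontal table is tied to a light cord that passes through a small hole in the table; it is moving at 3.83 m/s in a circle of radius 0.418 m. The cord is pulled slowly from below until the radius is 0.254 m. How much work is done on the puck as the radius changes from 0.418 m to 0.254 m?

The only horizontal force on the mass is along the cord (radial), so it exerts no torque about the hole and angular momentum m v r is conserved.
v₂ = v₁ r₁ / r₂ = (3.83)(0.418) / (0.254) = 6.303 m/s.
W = ΔKE = ½m(v₂² − v₁²) = 23.93 J.

W ≈ 23.9 J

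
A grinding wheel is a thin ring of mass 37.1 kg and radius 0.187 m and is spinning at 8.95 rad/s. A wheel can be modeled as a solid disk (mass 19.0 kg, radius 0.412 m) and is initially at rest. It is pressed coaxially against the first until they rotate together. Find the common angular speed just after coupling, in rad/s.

|ω_f| ≈ 3.99 rad/s

The coupling torques are internal; angular momentum about the shared axis is conserved.
Moments of inertia: I_A = (37.1)(0.187)² = 1.297 kg·m²; I_B = ½(19.0)(0.412)² = 1.613 kg·m².
Taking A's sense as positive: L = (1.297)(8.95) = 11.61 kg·m²·rad/s.
Combined I = 1.297 + 1.613 = 2.910 kg·m².
ω_f = L / I = 11.61 / 2.910 = 3.990 rad/s.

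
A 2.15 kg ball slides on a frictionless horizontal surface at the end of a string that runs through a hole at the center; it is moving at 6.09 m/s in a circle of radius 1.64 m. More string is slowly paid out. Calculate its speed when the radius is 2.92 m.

Central (radial) force ⇒ zero torque about the center ⇒ m v r is constant.
v₂ = v₁ r₁ / r₂ = (6.09)(1.64) / (2.92) = 3.420 m/s.

v₂ ≈ 3.42 m/s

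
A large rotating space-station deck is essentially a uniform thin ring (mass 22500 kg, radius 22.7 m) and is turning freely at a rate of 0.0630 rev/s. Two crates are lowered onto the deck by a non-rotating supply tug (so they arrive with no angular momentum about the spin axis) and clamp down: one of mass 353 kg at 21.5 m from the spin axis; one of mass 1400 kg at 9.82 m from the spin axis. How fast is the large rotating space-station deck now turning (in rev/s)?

ω_f ≈ 0.0614 rev/s

The added mass arrives with no angular momentum about the spin axis, and any external torque about the spin axis is negligible, so the system's angular momentum is conserved.
I_p = (22500)(22.7)² = 1.159e+07 kg·m².
Added inertia Σmr² = (353)(21.5)² + (1400)(9.82)² = 2.982e+05 kg·m²; I_f = 1.159e+07 + 2.982e+05 = 1.189e+07 kg·m².
ω_f = I_p ω_i / I_f = (1.159e+07)(0.0630) / 1.189e+07 = 0.06142 rev/s.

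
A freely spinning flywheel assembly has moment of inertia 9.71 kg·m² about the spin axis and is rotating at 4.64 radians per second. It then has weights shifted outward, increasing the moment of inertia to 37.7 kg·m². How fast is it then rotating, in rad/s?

ω₂ ≈ 1.20 rad/s

With no external torque about the axis, L is conserved: I₁ω₁ = I₂ω₂.
ω₂ = I₁ω₁ / I₂ = (9.710)(4.64 rad/s) / (37.70) = 1.195 rad/s.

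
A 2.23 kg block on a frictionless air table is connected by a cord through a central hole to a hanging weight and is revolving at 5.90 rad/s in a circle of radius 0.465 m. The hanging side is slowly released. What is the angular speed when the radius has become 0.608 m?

ω₂ ≈ 3.45 rad/s

No torque about the axis ⇒ m r₁² ω₁ = m r₂² ω₂.
ω₂ = ω₁ (r₁/r₂)² = (5.90)(0.465/0.608)² = 3.451 rad/s.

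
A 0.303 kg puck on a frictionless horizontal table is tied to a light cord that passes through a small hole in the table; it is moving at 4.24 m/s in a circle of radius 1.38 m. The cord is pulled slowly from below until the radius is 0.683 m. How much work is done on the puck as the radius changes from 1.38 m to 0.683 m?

W ≈ 8.40 J

Central (radial) force ⇒ zero torque about the center ⇒ m v r is constant.
v₂ = v₁ r₁ / r₂ = (4.24)(1.38) / (0.683) = 8.567 m/s.
W = ΔKE = ½m(v₂² − v₁²) = 8.395 J.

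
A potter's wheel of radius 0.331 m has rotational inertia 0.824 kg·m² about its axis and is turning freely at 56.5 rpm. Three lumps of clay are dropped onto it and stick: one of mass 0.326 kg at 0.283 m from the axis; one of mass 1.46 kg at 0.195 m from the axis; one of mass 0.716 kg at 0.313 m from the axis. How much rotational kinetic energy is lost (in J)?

The added mass arrives with no angular momentum about the axis, and any external torque about the axis is negligible, so the system's angular momentum is conserved.
Added inertia Σmr² = (0.326)(0.283)² + (1.46)(0.195)² + (0.716)(0.313)² = 0.1518 kg·m²; I_f = 0.8240 + 0.1518 = 0.9758 kg·m².
ω_f = I_p ω_i / I_f = (0.8240)(56.5) / 0.9758 = 47.71 rpm.
KE_i = ½(0.8240)(5.917 rad/s)² = 14.42 J; KE_f = ½(0.9758)(4.996)² = 12.18 J.

energy lost ≈ 2.24 J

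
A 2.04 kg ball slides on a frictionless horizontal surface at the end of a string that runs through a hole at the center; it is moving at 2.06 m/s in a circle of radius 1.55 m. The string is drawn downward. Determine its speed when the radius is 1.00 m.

The only horizontal force on the mass is along the cord (radial), so it exerts no torque about the hole and angular momentum m v r is conserved.
v₂ = v₁ r₁ / r₂ = (2.06)(1.55) / (1.00) = 3.193 m/s.

v₂ ≈ 3.19 m/s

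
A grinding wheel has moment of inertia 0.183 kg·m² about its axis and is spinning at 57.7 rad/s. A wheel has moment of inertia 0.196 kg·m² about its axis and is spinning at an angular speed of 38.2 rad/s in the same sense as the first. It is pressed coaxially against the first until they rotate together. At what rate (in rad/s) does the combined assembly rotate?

No external torque acts about the common axis, so total angular momentum is conserved.
Taking A's sense as positive: L = (0.1830)(57.7) + (0.1960)(38.2) = 18.05 kg·m²·rad/s.
Combined I = 0.1830 + 0.1960 = 0.3790 kg·m².
ω_f = L / I = 18.05 / 0.3790 = 47.62 rad/s.

|ω_f| ≈ 47.6 rad/s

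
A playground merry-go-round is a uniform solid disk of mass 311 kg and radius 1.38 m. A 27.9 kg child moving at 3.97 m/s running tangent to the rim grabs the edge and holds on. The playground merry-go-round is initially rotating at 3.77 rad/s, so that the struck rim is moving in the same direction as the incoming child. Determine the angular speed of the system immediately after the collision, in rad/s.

|ω_f| ≈ 3.63 rad/s

About the axle the impulsive forces during the collision are internal, so angular momentum about that axis is conserved.
I_p = ½(311)(1.38)² = 296.1 kg·m². Taking the sense of the child's angular momentum as positive, L_{child} = m v R = (27.9)(3.97)(1.38) = 152.9 kg·m²/s.
L_i = +I_p ω_p + m v R = +(296.1)(3.77) + 152.9 = 1269 kg·m²/s.
After sticking, I_f = I_p + m R² = 296.1 + (27.9)(1.38)² = 349.3 kg·m².
ω_f = L_i / I_f = 1269 / 349.3 = 3.634 rad/s.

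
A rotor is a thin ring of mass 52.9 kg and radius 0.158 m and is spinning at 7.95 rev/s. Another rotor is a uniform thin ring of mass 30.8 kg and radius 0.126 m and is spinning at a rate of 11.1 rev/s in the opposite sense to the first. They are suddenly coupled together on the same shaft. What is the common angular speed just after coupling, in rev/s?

No external torque acts about the common axis, so total angular momentum is conserved.
Moments of inertia: I_A = (52.9)(0.158)² = 1.321 kg·m²; I_B = (30.8)(0.126)² = 0.4890 kg·m².
Taking A's sense as positive: L = (1.321)(7.95) − (0.4890)(11.1) = 5.071 kg·m²·rev/s.
Combined I = 1.321 + 0.4890 = 1.810 kg·m².
ω_f = L / I = 5.071 / 1.810 = 2.802 rev/s.

|ω_f| ≈ 2.80 rev/s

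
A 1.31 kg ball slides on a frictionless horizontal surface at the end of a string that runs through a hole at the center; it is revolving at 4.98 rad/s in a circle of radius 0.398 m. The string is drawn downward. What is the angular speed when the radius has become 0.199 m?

ω₂ ≈ 19.9 rad/s

No torque about the axis ⇒ m r₁² ω₁ = m r₂² ω₂.
ω₂ = ω₁ (r₁/r₂)² = (4.98)(0.398/0.199)² = 19.92 rad/s.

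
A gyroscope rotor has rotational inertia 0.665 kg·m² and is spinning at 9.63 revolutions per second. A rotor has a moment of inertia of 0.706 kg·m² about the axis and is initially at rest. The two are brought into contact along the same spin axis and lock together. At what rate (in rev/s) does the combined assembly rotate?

|ω_f| ≈ 4.67 rev/s

The coupling torques are internal; angular momentum about the shared axis is conserved.
Taking A's sense as positive: L = (0.6650)(9.63) = 6.404 kg·m²·rev/s.
Combined I = 0.6650 + 0.7060 = 1.371 kg·m².
ω_f = L / I = 6.404 / 1.371 = 4.671 rev/s.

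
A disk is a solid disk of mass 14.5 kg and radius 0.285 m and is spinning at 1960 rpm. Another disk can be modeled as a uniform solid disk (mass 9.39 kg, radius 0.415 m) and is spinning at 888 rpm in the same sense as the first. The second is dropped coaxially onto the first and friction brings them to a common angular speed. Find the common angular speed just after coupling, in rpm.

The coupling torques are internal; angular momentum about the shared axis is conserved.
Moments of inertia: I_A = ½(14.5)(0.285)² = 0.5889 kg·m²; I_B = ½(9.39)(0.415)² = 0.8086 kg·m².
Taking A's sense as positive: L = (0.5889)(1960) + (0.8086)(888) = 1872 kg·m²·rpm.
Combined I = 0.5889 + 0.8086 = 1.397 kg·m².
ω_f = L / I = 1872 / 1.397 = 1340 rpm.

|ω_f| ≈ 1340 rpm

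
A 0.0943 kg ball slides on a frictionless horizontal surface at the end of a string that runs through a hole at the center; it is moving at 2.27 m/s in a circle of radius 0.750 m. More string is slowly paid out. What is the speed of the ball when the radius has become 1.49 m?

Central (radial) force ⇒ zero torque about the center ⇒ m v r is constant.
v₂ = v₁ r₁ / r₂ = (2.27)(0.750) / (1.49) = 1.143 m/s.

v₂ ≈ 1.14 m/s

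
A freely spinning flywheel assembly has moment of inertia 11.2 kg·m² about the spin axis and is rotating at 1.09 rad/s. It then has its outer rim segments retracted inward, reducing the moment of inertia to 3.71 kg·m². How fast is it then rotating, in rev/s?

Angular momentum about the spin axis is conserved since the torque about it is zero.
ω₂ = I₁ω₁ / I₂ = (11.20)(1.09 rad/s) / (3.710) = 3.291 rad/s = 0.5237 rev/s.

ω₂ ≈ 0.524 rev/s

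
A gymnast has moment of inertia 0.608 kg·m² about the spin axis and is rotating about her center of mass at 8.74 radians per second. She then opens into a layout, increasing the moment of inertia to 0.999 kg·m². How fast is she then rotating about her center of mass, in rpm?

ω₂ ≈ 50.8 rpm

No external torque acts about the spin axis, so angular momentum is conserved.
ω₂ = I₁ω₁ / I₂ = (0.6080)(8.74 rad/s) / (0.9990) = 5.319 rad/s = 50.79 rpm.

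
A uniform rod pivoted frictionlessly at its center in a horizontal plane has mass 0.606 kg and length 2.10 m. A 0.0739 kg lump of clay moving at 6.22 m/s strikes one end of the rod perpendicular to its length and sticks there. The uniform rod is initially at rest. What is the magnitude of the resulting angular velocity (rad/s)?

The axle reaction passes through the pivot and exerts no torque about it; angular momentum about the pivot is conserved through the impact.
I_p = (1/12)(0.606)(2.10)² = 0.2227 kg·m². Taking the sense of the lump of clay's angular momentum as positive, L_{lump} = m v R = (0.0739)(6.22)(2.10/2) = 0.4826 kg·m²/s.
L_i = 0 + 0.4826 = 0.4826 kg·m²/s.
After sticking, I_f = I_p + m R² = 0.2227 + (0.0739)(2.10/2)² = 0.3042 kg·m².
ω_f = L_i / I_f = 0.4826 / 0.3042 = 1.587 rad/s.

|ω_f| ≈ 1.59 rad/s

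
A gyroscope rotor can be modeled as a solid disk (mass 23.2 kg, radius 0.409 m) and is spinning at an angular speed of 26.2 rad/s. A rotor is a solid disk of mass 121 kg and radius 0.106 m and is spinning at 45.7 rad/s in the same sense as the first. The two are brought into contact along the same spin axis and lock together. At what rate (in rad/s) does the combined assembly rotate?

|ω_f| ≈ 31.3 rad/s

The coupling torques are internal; angular momentum about the shared axis is conserved.
Moments of inertia: I_A = ½(23.2)(0.409)² = 1.940 kg·m²; I_B = ½(121)(0.106)² = 0.6798 kg·m².
Taking A's sense as positive: L = (1.940)(26.2) + (0.6798)(45.7) = 81.91 kg·m²·rad/s.
Combined I = 1.940 + 0.6798 = 2.620 kg·m².
ω_f = L / I = 81.91 / 2.620 = 31.26 rad/s.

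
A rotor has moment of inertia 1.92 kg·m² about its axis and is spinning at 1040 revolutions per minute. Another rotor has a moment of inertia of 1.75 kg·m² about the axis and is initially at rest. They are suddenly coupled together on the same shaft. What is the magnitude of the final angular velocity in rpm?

|ω_f| ≈ 544 rpm

No external torque acts about the common axis, so total angular momentum is conserved.
Taking A's sense as positive: L = (1.920)(1040) = 1997 kg·m²·rpm.
Combined I = 1.920 + 1.750 = 3.670 kg·m².
ω_f = L / I = 1997 / 3.670 = 544.1 rpm.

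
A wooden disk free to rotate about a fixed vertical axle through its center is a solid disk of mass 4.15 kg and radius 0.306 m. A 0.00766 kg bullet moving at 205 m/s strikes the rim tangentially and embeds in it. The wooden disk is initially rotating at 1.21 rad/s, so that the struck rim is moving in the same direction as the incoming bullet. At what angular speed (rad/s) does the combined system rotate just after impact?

About the axle the impulsive forces during the collision are internal, so angular momentum about that axis is conserved.
I_p = ½(4.15)(0.306)² = 0.1943 kg·m². Taking the sense of the bullet's angular momentum as positive, L_{bullet} = m v R = (0.00766)(205)(0.306) = 0.4805 kg·m²/s.
L_i = +I_p ω_p + m v R = +(0.1943)(1.21) + 0.4805 = 0.7156 kg·m²/s.
After sticking, I_f = I_p + m R² = 0.1943 + (0.00766)(0.306)² = 0.1950 kg·m².
ω_f = L_i / I_f = 0.7156 / 0.1950 = 3.670 rad/s.

|ω_f| ≈ 3.67 rad/s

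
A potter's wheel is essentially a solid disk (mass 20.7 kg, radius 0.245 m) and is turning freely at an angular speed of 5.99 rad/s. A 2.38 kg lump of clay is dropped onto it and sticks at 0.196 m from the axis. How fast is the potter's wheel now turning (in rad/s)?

ω_f ≈ 5.22 rad/s

The added mass arrives with no angular momentum about the axis, and any external torque about the axis is negligible, so the system's angular momentum is conserved.
I_p = ½(20.7)(0.245)² = 0.6213 kg·m².
Added inertia Σmr² = (2.38)(0.196)² = 0.09143 kg·m²; I_f = 0.6213 + 0.09143 = 0.7127 kg·m².
ω_f = I_p ω_i / I_f = (0.6213)(5.99) / 0.7127 = 5.222 rad/s.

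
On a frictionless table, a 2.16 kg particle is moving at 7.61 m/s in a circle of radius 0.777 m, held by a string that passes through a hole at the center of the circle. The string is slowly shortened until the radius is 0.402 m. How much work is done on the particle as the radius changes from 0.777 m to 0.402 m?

W ≈ 171 J

Central (radial) force ⇒ zero torque about the center ⇒ m v r is constant.
v₂ = v₁ r₁ / r₂ = (7.61)(0.777) / (0.402) = 14.71 m/s.
W = ΔKE = ½m(v₂² − v₁²) = 171.1 J.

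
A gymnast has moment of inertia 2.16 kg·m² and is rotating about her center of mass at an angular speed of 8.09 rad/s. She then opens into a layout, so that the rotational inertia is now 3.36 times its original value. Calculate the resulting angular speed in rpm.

ω₂ ≈ 23.0 rpm

Angular momentum about the spin axis is conserved since the torque about it is zero.
I₂ = 3.36 × 2.16 = 7.258 kg·m².
ω₂ = I₁ω₁ / I₂ = (2.160)(8.09 rad/s) / (7.258) = 2.408 rad/s = 22.99 rpm.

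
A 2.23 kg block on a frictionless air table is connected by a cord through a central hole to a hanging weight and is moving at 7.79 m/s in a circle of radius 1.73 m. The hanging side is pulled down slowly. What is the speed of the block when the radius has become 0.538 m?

Central (radial) force ⇒ zero torque about the center ⇒ m v r is constant.
v₂ = v₁ r₁ / r₂ = (7.79)(1.73) / (0.538) = 25.05 m/s.

v₂ ≈ 25.0 m/s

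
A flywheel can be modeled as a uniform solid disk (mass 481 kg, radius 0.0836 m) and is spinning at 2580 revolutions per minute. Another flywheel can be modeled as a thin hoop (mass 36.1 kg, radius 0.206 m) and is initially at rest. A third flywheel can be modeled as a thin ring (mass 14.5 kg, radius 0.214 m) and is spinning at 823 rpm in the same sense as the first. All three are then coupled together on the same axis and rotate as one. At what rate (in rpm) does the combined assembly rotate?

|ω_f| ≈ 1260 rpm

No external torque acts about the common axis, so total angular momentum is conserved.
Moments of inertia: I_A = ½(481)(0.0836)² = 1.681 kg·m²; I_B = (36.1)(0.206)² = 1.532 kg·m²; I_C = (14.5)(0.214)² = 0.6640 kg·m².
Taking A's sense as positive: L = (1.681)(2580) + (0.6640)(823) = 4883 kg·m²·rpm.
Combined I = 1.681 + 1.532 + 0.6640 = 3.877 kg·m².
ω_f = L / I = 4883 / 3.877 = 1260 rpm.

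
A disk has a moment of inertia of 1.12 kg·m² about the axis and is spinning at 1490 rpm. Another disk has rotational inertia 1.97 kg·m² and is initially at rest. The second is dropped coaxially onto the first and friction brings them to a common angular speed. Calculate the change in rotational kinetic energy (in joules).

The coupling torques are internal; angular momentum about the shared axis is conserved.
Taking A's sense as positive: L = (1.120)(1490) = 1669 kg·m²·rpm.
Combined I = 1.120 + 1.970 = 3.090 kg·m².
ω_f = L / I = 1669 / 3.090 = 540.1 rpm.
KE_i = ½ΣIω² = 13630 J; KE_f = ½(3.090)(56.56)² = 4942 J.

ΔKE ≈ -8690 J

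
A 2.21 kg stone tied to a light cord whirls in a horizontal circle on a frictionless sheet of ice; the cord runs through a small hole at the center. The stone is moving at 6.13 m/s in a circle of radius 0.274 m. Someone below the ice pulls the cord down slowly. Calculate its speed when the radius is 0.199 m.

v₂ ≈ 8.44 m/s

The only horizontal force on the mass is along the cord (radial), so it exerts no torque about the hole and angular momentum m v r is conserved.
v₂ = v₁ r₁ / r₂ = (6.13)(0.274) / (0.199) = 8.440 m/s.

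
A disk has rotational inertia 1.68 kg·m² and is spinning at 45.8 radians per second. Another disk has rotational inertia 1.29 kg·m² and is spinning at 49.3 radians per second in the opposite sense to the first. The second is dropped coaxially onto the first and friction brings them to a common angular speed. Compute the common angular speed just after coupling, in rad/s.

|ω_f| ≈ 4.49 rad/s

The coupling torques are internal; angular momentum about the shared axis is conserved.
Taking A's sense as positive: L = (1.680)(45.8) − (1.290)(49.3) = 13.35 kg·m²·rad/s.
Combined I = 1.680 + 1.290 = 2.970 kg·m².
ω_f = L / I = 13.35 / 2.970 = 4.494 rad/s.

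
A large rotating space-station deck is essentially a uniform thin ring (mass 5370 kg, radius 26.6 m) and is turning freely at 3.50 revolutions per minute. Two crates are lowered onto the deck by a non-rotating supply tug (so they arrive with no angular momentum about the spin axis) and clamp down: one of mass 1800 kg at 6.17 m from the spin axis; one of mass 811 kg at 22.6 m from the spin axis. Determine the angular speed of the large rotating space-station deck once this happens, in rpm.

No external torque acts about the spin axis; L_before = L_after.
I_p = (5370)(26.6)² = 3.800e+06 kg·m².
Added inertia Σmr² = (1800)(6.17)² + (811)(22.6)² = 4.828e+05 kg·m²; I_f = 3.800e+06 + 4.828e+05 = 4.282e+06 kg·m².
ω_f = I_p ω_i / I_f = (3.800e+06)(3.50) / 4.282e+06 = 3.105 rpm.

ω_f ≈ 3.11 rpm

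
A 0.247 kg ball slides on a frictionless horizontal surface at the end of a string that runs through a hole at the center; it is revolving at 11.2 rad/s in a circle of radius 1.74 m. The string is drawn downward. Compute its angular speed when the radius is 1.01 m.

ω₂ ≈ 33.2 rad/s

The constraining force is radial, so m r² ω about the center is conserved.
ω₂ = ω₁ (r₁/r₂)² = (11.2)(1.74/1.01)² = 33.24 rad/s.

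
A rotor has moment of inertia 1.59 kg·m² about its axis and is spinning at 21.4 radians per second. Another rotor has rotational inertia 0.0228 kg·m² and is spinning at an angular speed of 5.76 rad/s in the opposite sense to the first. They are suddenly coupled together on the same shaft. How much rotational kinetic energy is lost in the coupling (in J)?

No external torque acts about the common axis, so total angular momentum is conserved.
Taking A's sense as positive: L = (1.590)(21.4) − (0.02280)(5.76) = 33.89 kg·m²·rad/s.
Combined I = 1.590 + 0.02280 = 1.613 kg·m².
ω_f = L / I = 33.89 / 1.613 = 21.02 rad/s.
KE_i = ½ΣIω² = 364.5 J; KE_f = ½(1.613)(21.02)² = 356.2 J.

ΔKE lost ≈ 8.29 J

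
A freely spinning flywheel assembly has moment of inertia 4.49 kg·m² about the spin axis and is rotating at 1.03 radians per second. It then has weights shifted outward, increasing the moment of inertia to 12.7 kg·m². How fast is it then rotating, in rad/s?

ω₂ ≈ 0.364 rad/s

No external torque acts about the spin axis, so angular momentum is conserved.
ω₂ = I₁ω₁ / I₂ = (4.490)(1.03 rad/s) / (12.70) = 0.3641 rad/s.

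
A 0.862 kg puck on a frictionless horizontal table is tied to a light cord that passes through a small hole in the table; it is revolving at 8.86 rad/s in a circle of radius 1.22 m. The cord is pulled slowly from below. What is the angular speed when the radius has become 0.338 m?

ω₂ ≈ 115 rad/s

The constraining force is radial, so m r² ω about the center is conserved.
ω₂ = ω₁ (r₁/r₂)² = (8.86)(1.22/0.338)² = 115.4 rad/s.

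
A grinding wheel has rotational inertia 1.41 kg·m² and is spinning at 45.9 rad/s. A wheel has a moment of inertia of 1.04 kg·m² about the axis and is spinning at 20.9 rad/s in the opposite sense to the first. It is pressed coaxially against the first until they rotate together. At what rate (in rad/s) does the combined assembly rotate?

|ω_f| ≈ 17.5 rad/s

The coupling torques are internal; angular momentum about the shared axis is conserved.
Taking A's sense as positive: L = (1.410)(45.9) − (1.040)(20.9) = 42.98 kg·m²·rad/s.
Combined I = 1.410 + 1.040 = 2.450 kg·m².
ω_f = L / I = 42.98 / 2.450 = 17.54 rad/s.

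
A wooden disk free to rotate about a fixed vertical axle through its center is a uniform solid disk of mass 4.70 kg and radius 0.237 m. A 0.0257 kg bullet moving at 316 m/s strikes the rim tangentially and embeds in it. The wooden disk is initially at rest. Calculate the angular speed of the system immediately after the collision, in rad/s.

The axle reaction passes through the axle and exerts no torque about it; angular momentum about the axle is conserved through the impact.
I_p = ½(4.70)(0.237)² = 0.1320 kg·m². Taking the sense of the bullet's angular momentum as positive, L_{bullet} = m v R = (0.0257)(316)(0.237) = 1.925 kg·m²/s.
L_i = 0 + 1.925 = 1.925 kg·m²/s.
After sticking, I_f = I_p + m R² = 0.1320 + (0.0257)(0.237)² = 0.1334 kg·m².
ω_f = L_i / I_f = 1.925 / 0.1334 = 14.42 rad/s.

|ω_f| ≈ 14.4 rad/s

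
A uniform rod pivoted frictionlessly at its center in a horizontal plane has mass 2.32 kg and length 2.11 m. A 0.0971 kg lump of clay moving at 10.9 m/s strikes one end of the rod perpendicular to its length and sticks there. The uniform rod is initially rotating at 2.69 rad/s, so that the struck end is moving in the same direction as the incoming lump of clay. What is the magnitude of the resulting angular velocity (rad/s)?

The axle reaction passes through the pivot and exerts no torque about it; angular momentum about the pivot is conserved through the impact.
I_p = (1/12)(2.32)(2.11)² = 0.8607 kg·m². Taking the sense of the lump of clay's angular momentum as positive, L_{lump} = m v R = (0.0971)(10.9)(2.11/2) = 1.117 kg·m²/s.
L_i = +I_p ω_p + m v R = +(0.8607)(2.69) + 1.117 = 3.432 kg·m²/s.
After sticking, I_f = I_p + m R² = 0.8607 + (0.0971)(2.11/2)² = 0.9688 kg·m².
ω_f = L_i / I_f = 3.432 / 0.9688 = 3.542 rad/s.

|ω_f| ≈ 3.54 rad/s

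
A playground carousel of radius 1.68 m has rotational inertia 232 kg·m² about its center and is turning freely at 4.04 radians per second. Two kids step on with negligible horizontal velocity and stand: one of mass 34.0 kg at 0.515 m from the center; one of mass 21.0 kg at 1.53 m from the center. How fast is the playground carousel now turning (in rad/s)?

No external torque acts about the center; L_before = L_after.
Added inertia Σmr² = (34.0)(0.515)² + (21.0)(1.53)² = 58.18 kg·m²; I_f = 232.0 + 58.18 = 290.2 kg·m².
ω_f = I_p ω_i / I_f = (232.0)(4.04) / 290.2 = 3.230 rad/s.

ω_f ≈ 3.23 rad/s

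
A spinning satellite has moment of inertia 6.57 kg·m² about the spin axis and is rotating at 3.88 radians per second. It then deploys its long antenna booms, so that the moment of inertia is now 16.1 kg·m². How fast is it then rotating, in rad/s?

No external torque acts about the spin axis, so angular momentum is conserved.
ω₂ = I₁ω₁ / I₂ = (6.570)(3.88 rad/s) / (16.10) = 1.583 rad/s.

ω₂ ≈ 1.58 rad/s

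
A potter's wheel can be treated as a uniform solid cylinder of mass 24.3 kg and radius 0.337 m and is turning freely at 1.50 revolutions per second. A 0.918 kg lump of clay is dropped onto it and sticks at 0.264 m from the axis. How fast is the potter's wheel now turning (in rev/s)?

ω_f ≈ 1.43 rev/s

No external torque acts about the axis; L_before = L_after.
I_p = ½(24.3)(0.337)² = 1.380 kg·m².
Added inertia Σmr² = (0.918)(0.264)² = 0.06398 kg·m²; I_f = 1.380 + 0.06398 = 1.444 kg·m².
ω_f = I_p ω_i / I_f = (1.380)(1.50) / 1.444 = 1.434 rev/s.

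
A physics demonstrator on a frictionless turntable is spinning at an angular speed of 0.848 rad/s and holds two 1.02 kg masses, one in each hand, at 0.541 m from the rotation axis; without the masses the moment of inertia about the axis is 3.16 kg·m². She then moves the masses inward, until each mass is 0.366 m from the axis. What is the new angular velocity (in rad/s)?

With no external torque about the axis, L is conserved: I₁ω₁ = I₂ω₂.
I₁ = 3.16 + 2(1.02)(0.541)² = 3.757 kg·m²; I₂ = 3.16 + 2(1.02)(0.366)² = 3.433 kg·m².
ω₂ = I₁ω₁ / I₂ = (3.757)(0.848 rad/s) / (3.433) = 0.9280 rad/s.

ω₂ ≈ 0.928 rad/s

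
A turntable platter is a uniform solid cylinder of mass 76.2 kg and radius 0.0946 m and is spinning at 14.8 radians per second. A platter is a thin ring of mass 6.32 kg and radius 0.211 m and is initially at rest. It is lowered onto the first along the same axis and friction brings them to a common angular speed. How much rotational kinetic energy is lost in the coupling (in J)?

The coupling torques are internal; angular momentum about the shared axis is conserved.
Moments of inertia: I_A = ½(76.2)(0.0946)² = 0.3410 kg·m²; I_B = (6.32)(0.211)² = 0.2814 kg·m².
Taking A's sense as positive: L = (0.3410)(14.8) = 5.046 kg·m²·rad/s.
Combined I = 0.3410 + 0.2814 = 0.6223 kg·m².
ω_f = L / I = 5.046 / 0.6223 = 8.109 rad/s.
KE_i = ½ΣIω² = 37.34 J; KE_f = ½(0.6223)(8.109)² = 20.46 J.

ΔKE lost ≈ 16.9 J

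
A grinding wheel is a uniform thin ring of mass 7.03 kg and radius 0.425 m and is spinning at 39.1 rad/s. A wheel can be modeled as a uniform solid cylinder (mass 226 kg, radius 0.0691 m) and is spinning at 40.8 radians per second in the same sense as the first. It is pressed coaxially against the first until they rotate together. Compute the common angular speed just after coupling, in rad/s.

No external torque acts about the common axis, so total angular momentum is conserved.
Moments of inertia: I_A = (7.03)(0.425)² = 1.270 kg·m²; I_B = ½(226)(0.0691)² = 0.5396 kg·m².
Taking A's sense as positive: L = (1.270)(39.1) + (0.5396)(40.8) = 71.66 kg·m²·rad/s.
Combined I = 1.270 + 0.5396 = 1.809 kg·m².
ω_f = L / I = 71.66 / 1.809 = 39.61 rad/s.

|ω_f| ≈ 39.6 rad/s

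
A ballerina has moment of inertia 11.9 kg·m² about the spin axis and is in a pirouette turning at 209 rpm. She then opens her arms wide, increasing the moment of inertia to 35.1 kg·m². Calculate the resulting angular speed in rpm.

Angular momentum about the spin axis is conserved since the torque about it is zero.
ω₂ = I₁ω₁ / I₂ = (11.90)(209 rpm) / (35.10) = 70.86 rpm.

ω₂ ≈ 70.9 rpm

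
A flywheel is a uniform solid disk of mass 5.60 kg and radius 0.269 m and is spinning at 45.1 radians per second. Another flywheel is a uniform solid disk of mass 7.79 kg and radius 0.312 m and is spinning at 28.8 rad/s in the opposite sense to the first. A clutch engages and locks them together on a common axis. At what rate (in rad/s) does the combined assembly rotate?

|ω_f| ≈ 3.06 rad/s

No external torque acts about the common axis, so total angular momentum is conserved.
Moments of inertia: I_A = ½(5.60)(0.269)² = 0.2026 kg·m²; I_B = ½(7.79)(0.312)² = 0.3792 kg·m².
Taking A's sense as positive: L = (0.2026)(45.1) − (0.3792)(28.8) = -1.782 kg·m²·rad/s.
Combined I = 0.2026 + 0.3792 = 0.5818 kg·m².
ω_f = L / I = -1.782 / 0.5818 = -3.063 rad/s.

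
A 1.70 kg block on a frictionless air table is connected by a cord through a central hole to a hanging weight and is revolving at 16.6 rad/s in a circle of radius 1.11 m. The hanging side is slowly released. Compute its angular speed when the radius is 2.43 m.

No torque about the axis ⇒ m r₁² ω₁ = m r₂² ω₂.
ω₂ = ω₁ (r₁/r₂)² = (16.6)(1.11/2.43)² = 3.464 rad/s.

ω₂ ≈ 3.46 rad/s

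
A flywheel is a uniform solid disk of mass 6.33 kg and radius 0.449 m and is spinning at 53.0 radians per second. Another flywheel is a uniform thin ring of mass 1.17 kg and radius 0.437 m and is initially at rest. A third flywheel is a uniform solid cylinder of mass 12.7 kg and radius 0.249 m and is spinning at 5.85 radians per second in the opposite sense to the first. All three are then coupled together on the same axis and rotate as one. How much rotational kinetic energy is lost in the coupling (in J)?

No external torque acts about the common axis, so total angular momentum is conserved.
Moments of inertia: I_A = ½(6.33)(0.449)² = 0.6381 kg·m²; I_B = (1.17)(0.437)² = 0.2234 kg·m²; I_C = ½(12.7)(0.249)² = 0.3937 kg·m².
Taking A's sense as positive: L = (0.6381)(53.0) − (0.3937)(5.85) = 31.51 kg·m²·rad/s.
Combined I = 0.6381 + 0.2234 + 0.3937 = 1.255 kg·m².
ω_f = L / I = 31.51 / 1.255 = 25.11 rad/s.
KE_i = ½ΣIω² = 902.9 J; KE_f = ½(1.255)(25.11)² = 395.6 J.

ΔKE lost ≈ 507 J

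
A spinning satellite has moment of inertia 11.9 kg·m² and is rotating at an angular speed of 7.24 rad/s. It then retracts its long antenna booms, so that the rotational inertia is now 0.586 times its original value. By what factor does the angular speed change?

ω₂/ω₁ ≈ 1.71

No external torque acts about the spin axis, so angular momentum is conserved.
I₂ = 0.586 × 11.9 = 6.973 kg·m².
ω₂/ω₁ = I₁/I₂ = 11.90 / 6.973 = 1.706.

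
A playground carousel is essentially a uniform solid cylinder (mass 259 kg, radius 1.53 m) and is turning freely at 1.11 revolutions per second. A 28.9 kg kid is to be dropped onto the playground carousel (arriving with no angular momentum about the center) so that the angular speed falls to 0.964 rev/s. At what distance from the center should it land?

No external torque acts about the center; L_before = L_after.
I_p = ½(259)(1.53)² = 303.1 kg·m².
I_p ω_i = (I_p + m r²) ω_f ⇒ m r² = I_p(ω_i/ω_f − 1) = 303.1(1.11/0.964 − 1) = 45.91 kg·m².
r = √(45.91/28.9) = 1.260 m.

r ≈ 1.26 m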